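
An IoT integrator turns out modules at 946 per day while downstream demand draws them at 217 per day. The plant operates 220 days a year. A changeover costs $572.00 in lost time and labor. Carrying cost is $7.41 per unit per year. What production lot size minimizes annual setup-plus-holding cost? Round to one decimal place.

Q* ≈ 3,092.6 modules

Annual demand D = 217 × 220 = 47,740.
Production build-up factor (1 − d/p) = 1 − 217/946 = 0.7706.
Q* = √(2DS / (H(1 − d/p))) = √(2 × 47,740 × 572 / (7.41 × 0.7706)).
= √(54,614,560 / 5.7102) ≈ 3092.623.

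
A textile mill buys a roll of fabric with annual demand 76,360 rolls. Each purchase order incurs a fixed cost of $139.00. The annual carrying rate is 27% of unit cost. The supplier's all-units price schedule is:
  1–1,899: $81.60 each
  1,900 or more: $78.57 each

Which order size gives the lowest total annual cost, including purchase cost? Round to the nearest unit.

Holding cost per unit per year at price C is H = 0.27·C.
For each price level, check whether its EOQ is feasible; otherwise the best quantity at that price is the breakpoint.
EOQ at $81.60 = 981.6 (feasible in tier 1): TC = 76,360×$81.60 + (76,360/981.6)×139 + (981.6/2)×0.27×$81.60 = $6,252,602.30.
EOQ at $78.57 = 1000.3 < 1900, so use break Q=1900: TC = 76,360×$78.57 + (76,360/1900.0)×139 + (1900.0/2)×0.27×$78.57 = $6,025,344.74.
Lowest total cost is $6,025,344.74 at Q = 1900.0.

Q* ≈ 1,900 rolls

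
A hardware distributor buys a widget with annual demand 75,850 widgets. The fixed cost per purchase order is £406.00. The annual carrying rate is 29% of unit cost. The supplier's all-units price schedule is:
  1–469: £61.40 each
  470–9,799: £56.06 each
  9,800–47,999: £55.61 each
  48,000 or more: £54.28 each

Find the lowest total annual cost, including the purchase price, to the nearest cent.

TC* ≈ £4,283,794.27

Holding cost per unit per year at price C is H = 0.29·C.
Candidates are each tier's EOQ (if it falls in that tier) and each price-break quantity.
Tier 1 (£61.40): EOQ = 1859.8 exceeds tier's upper bound 469, so this tier is dominated.
EOQ at £56.06 = 1946.4 (feasible in tier 2): TC = 75,850×£56.06 + (75,850/1946.4)×406 + (1946.4/2)×0.29×£56.06 = £4,283,794.27.
EOQ at £55.61 = 1954.3 < 9800, so use break Q=9800: TC = 75,850×£55.61 + (75,850/9800.0)×406 + (9800.0/2)×0.29×£55.61 = £4,300,182.67.
EOQ at £54.28 = 1978.0 < 48000, so use break Q=48000: TC = 75,850×£54.28 + (75,850/48000.0)×406 + (48000.0/2)×0.29×£54.28 = £4,495,568.36.
Lowest total cost among the candidates is at Q = 1946.4.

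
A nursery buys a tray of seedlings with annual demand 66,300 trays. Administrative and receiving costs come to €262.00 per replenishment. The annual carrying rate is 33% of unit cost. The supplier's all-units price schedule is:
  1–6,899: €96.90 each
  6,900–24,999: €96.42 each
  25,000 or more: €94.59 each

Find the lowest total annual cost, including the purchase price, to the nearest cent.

TC* ≈ €6,457,800.46

Holding cost per unit per year at price C is H = 0.33·C.
Evaluate total cost at each tier's feasible EOQ or, if the EOQ is below the tier, at the tier's minimum quantity.
EOQ at €96.90 = 1042.3 (feasible in tier 1): TC = 66,300×€96.90 + (66,300/1042.3)×262 + (1042.3/2)×0.33×€96.90 = €6,457,800.46.
EOQ at €96.42 = 1044.9 < 6900, so use break Q=6900: TC = 66,300×€96.42 + (66,300/6900.0)×262 + (6900.0/2)×0.33×€96.42 = €6,504,937.65.
EOQ at €94.59 = 1055.0 < 25000, so use break Q=25000: TC = 66,300×€94.59 + (66,300/25000.0)×262 + (25000.0/2)×0.33×€94.59 = €6,662,195.57.
Lowest total cost among the candidates is at Q = 1042.3.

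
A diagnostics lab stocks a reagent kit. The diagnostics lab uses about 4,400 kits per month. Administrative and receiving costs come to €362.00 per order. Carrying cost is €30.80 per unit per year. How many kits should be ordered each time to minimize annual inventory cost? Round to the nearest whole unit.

Annual demand D = 4,400 × 12 = 52,800.
EOQ = √(2DS / H) = √(2 × 52,800 × 362 / 30.8).
= √(38,227,200 / 30.8) = √1,241,142.8571 ≈ 1114.066.

Q* ≈ 1,114 kits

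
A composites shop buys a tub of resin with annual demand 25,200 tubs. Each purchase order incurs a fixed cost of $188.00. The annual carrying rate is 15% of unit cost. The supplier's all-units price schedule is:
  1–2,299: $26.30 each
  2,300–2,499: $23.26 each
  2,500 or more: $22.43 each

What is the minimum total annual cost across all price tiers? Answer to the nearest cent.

TC* ≈ $571,336.67

Holding cost per unit per year at price C is H = 0.15·C.
For each price level, check whether its EOQ is feasible; otherwise the best quantity at that price is the breakpoint.
EOQ at $26.30 = 1549.8 (feasible in tier 1): TC = 25,200×$26.30 + (25,200/1549.8)×188 + (1549.8/2)×0.15×$26.30 = $668,873.89.
EOQ at $23.26 = 1647.9 < 2300, so use break Q=2300: TC = 25,200×$23.26 + (25,200/2300.0)×188 + (2300.0/2)×0.15×$23.26 = $592,224.18.
EOQ at $22.43 = 1678.2 < 2500, so use break Q=2500: TC = 25,200×$22.43 + (25,200/2500.0)×188 + (2500.0/2)×0.15×$22.43 = $571,336.67.
Lowest total cost among the candidates is at Q = 2500.0.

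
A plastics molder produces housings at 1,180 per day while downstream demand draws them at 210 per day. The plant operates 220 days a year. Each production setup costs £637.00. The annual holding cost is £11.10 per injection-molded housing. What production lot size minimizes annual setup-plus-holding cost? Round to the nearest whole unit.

Q* ≈ 2,540 housings

Annual demand D = 210 × 220 = 46,200.
Production build-up factor (1 − d/p) = 1 − 210/1,180 = 0.8220.
Q* = √(2DS / (H(1 − d/p))) = √(2 × 46,200 × 637 / (11.1 × 0.8220)).
= √(58,858,800 / 9.1246) ≈ 2539.799.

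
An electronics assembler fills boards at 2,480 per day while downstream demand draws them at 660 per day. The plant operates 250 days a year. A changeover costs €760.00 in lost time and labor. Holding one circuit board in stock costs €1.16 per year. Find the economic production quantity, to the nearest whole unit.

Q* ≈ 17,164 boards

Annual demand D = 660 × 250 = 165,000.
Production build-up factor (1 − d/p) = 1 − 660/2,480 = 0.7339.
Q* = √(2DS / (H(1 − d/p))) = √(2 × 165,000 × 760 / (1.16 × 0.7339)).
= √(250,800,000 / 0.8513) ≈ 17164.253.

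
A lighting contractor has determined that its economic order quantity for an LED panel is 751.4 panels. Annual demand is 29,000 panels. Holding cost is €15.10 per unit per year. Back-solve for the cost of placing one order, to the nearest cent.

Squaring Q* = √(2DS/H) gives Q*² = 2DS/H.
From Q* = √(2DS/H): S = Q*²H / (2D) = 751.4² × 15.1 / (2 × 29,000) = 146.9912.

S ≈ €146.99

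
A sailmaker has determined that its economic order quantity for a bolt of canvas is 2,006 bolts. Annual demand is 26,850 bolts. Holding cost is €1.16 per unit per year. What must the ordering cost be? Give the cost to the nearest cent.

S ≈ €86.93

Invert the EOQ relation Q*² = 2DS/H.
From Q* = √(2DS/H): S = Q*²H / (2D) = 2,006² × 1.16 / (2 × 26,850) = 86.9252.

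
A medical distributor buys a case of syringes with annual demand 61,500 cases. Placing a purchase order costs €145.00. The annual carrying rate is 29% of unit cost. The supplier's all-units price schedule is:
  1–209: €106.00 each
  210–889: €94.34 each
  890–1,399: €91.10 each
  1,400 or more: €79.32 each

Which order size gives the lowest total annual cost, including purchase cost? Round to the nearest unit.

Holding cost per unit per year at price C is H = 0.29·C.
Candidates are each tier's EOQ (if it falls in that tier) and each price-break quantity.
Tier 1 (€106.00): EOQ = 761.7 exceeds tier's upper bound 209, so this tier is dominated.
EOQ at €94.34 = 807.4 (feasible in tier 2): TC = 61,500×€94.34 + (61,500/807.4)×145 + (807.4/2)×0.29×€94.34 = €5,823,999.38.
EOQ at €91.10 = 821.6 < 890, so use break Q=890: TC = 61,500×€91.10 + (61,500/890.0)×145 + (890.0/2)×0.29×€91.10 = €5,624,426.12.
EOQ at €79.32 = 880.5 < 1400, so use break Q=1400: TC = 61,500×€79.32 + (61,500/1400.0)×145 + (1400.0/2)×0.29×€79.32 = €4,900,651.60.
Lowest total cost is €4,900,651.60 at Q = 1400.0.

Q* ≈ 1,400 cases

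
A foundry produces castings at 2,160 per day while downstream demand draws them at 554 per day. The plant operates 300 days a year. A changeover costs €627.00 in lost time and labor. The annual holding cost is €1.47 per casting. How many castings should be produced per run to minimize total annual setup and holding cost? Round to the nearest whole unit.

Q* ≈ 13,809 castings

Annual demand D = 554 × 300 = 166,200.
Production build-up factor (1 − d/p) = 1 − 554/2,160 = 0.7435.
Q* = √(2DS / (H(1 − d/p))) = √(2 × 166,200 × 627 / (1.47 × 0.7435)).
= √(208,414,800 / 1.093) ≈ 13808.920.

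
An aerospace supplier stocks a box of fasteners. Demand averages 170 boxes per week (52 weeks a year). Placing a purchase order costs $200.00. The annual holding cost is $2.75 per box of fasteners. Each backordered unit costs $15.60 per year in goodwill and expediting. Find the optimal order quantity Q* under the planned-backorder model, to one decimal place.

Annual demand D = 170 × 52 = 8,840.
With planned backorders, Q* = √(2DS/H) · √((H+B)/B).
√(2DS/H) = √(2 × 8,840 × 200 / 2.75) = 1133.939.
√((H+B)/B) = √((2.75+15.6)/15.6) = 1.0846.
Q* ≈ 1229.831.

Q* ≈ 1,229.8 boxes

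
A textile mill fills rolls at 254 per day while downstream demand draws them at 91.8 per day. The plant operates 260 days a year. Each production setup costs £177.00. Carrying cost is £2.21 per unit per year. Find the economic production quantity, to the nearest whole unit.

Q* ≈ 2,447 rolls

Annual demand D = 91.8 × 260 = 23,868.
Production build-up factor (1 − d/p) = 1 − 91.8/254 = 0.6386.
Q* = √(2DS / (H(1 − d/p))) = √(2 × 23,868 × 177 / (2.21 × 0.6386)).
= √(8,449,272 / 1.4113) ≈ 2446.836.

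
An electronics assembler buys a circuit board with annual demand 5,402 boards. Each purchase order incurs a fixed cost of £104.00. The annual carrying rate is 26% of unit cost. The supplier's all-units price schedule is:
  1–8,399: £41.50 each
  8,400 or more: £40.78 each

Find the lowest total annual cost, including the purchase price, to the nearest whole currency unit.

Holding cost per unit per year at price C is H = 0.26·C.
Candidates are each tier's EOQ (if it falls in that tier) and each price-break quantity.
EOQ at £41.50 = 322.7 (feasible in tier 1): TC = 5,402×£41.50 + (5,402/322.7)×104 + (322.7/2)×0.26×£41.50 = £227,664.93.
EOQ at £40.78 = 325.5 < 8400, so use break Q=8400: TC = 5,402×£40.78 + (5,402/8400.0)×104 + (8400.0/2)×0.26×£40.78 = £264,892.20.
Lowest total cost among the candidates is at Q = 322.7.

TC* ≈ £227,665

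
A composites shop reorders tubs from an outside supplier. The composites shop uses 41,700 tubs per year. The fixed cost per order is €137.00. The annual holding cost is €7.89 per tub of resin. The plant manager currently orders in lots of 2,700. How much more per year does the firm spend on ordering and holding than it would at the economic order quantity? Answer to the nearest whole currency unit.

EOQ = √(2DS/H) = √(2 × 41,700 × 137 / 7.89) ≈ 1203.39.
Cost at Q* = (D/Q*)S + (Q*/2)H = √(2DSH) ≈ €9,494.71.
Cost at Q = 2,700: (41,700/2,700)×137 + (2,700/2)×7.89 = €2,115.89 + €10,651.50 = €12,767.39.
Excess = €12,767.39 − €9,494.71 = €3,272.68.

Extra cost ≈ €3,273 per year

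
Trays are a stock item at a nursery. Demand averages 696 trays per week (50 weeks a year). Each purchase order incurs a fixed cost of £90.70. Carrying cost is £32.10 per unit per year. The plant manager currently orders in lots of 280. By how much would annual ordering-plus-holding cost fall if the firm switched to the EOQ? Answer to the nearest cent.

Annual demand D = 696 × 50 = 34,800.
EOQ = √(2DS/H) = √(2 × 34,800 × 90.7 / 32.1) ≈ 443.46.
Cost at Q* = (D/Q*)S + (Q*/2)H = √(2DSH) ≈ £14,235.11.
Cost at Q = 280: (34,800/280)×90.7 + (280/2)×32.1 = £11,272.71 + £4,494.00 = £15,766.71.
Excess = £15,766.71 − £14,235.11 = £1,531.61.

Extra cost ≈ £1,531.61 per year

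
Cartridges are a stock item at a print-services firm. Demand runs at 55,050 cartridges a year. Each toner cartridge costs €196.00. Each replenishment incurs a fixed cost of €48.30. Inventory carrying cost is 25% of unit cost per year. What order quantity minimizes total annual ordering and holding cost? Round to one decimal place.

Holding cost H = 0.25 × €196.00 = €49.0000 per unit per year.
EOQ = √(2DS / H) = √(2 × 55,050 × 48.3 / 49).
= √(5,317,830 / 49) = √108,527.1429 ≈ 329.435.

Q* ≈ 329.4 cartridges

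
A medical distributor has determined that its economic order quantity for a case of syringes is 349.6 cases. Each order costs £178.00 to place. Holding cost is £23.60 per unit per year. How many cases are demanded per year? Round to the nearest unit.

Squaring Q* = √(2DS/H) gives Q*² = 2DS/H.
From Q* = √(2DS/H): D = Q*²H / (2S) = 349.6² × 23.6 / (2 × 178) = 8102.235.

D ≈ 8,102 cases per year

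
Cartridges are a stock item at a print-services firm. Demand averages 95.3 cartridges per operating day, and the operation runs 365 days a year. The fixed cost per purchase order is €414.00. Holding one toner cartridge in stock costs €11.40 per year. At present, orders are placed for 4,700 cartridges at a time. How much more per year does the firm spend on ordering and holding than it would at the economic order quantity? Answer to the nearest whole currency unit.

Extra cost ≈ €11,734 per year

Annual demand D = 95.3 × 365 = 34,784.5.
EOQ = √(2DS/H) = √(2 × 34,784.5 × 414 / 11.4) ≈ 1589.48.
Cost at Q* = (D/Q*)S + (Q*/2)H = √(2DSH) ≈ €18,120.10.
Cost at Q = 4,700: (34,784.5/4,700)×414 + (4,700/2)×11.4 = €3,064.00 + €26,790.00 = €29,854.00.
Excess = €29,854.00 − €18,120.10 = €11,733.90.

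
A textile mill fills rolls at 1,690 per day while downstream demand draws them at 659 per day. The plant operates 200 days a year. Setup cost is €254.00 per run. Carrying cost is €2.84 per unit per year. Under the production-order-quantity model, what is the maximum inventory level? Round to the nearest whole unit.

Annual demand D = 659 × 200 = 131,800.
Production build-up factor (1 − d/p) = 1 − 659/1,690 = 0.6101.
Q* = √(2DS / (H(1 − d/p))) = √(2 × 131,800 × 254 / (2.84 × 0.6101)).
= √(66,954,400 / 1.7326) ≈ 6216.478.
Maximum inventory = Q*(1 − d/p) = 6216.478 × 0.6101 ≈ 3792.420.

I_max ≈ 3,792 rolls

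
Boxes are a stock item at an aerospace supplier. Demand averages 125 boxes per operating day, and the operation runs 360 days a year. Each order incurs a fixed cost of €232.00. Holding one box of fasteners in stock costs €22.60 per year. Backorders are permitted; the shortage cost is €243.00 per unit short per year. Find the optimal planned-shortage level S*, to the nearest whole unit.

S* ≈ 86 boxes

Annual demand D = 125 × 360 = 45,000.
With planned backorders, Q* = √(2DS/H) · √((H+B)/B).
√(2DS/H) = √(2 × 45,000 × 232 / 22.6) = 961.194.
√((H+B)/B) = √((22.6+243)/243) = 1.0455.
Q* ≈ 1004.898.
S* = Q* · H/(H+B) = 1004.898 × 22.6/265.6 ≈ 85.507.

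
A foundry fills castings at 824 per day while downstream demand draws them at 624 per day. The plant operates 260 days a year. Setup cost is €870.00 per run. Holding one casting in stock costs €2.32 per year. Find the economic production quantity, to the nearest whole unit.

Annual demand D = 624 × 260 = 162,240.
Production build-up factor (1 − d/p) = 1 − 624/824 = 0.2427.
Q* = √(2DS / (H(1 − d/p))) = √(2 × 162,240 × 870 / (2.32 × 0.2427)).
= √(282,297,600 / 0.5631) ≈ 22390.212.

Q* ≈ 22,390 castings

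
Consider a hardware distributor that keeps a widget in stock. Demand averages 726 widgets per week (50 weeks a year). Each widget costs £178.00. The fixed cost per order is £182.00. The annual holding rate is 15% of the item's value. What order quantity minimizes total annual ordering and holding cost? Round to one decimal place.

Q* ≈ 703.5 widgets

Annual demand D = 726 × 50 = 36,300.
Holding cost H = 0.15 × £178.00 = £26.7000 per unit per year.
EOQ = √(2DS / H) = √(2 × 36,300 × 182 / 26.7).
= √(13,213,200 / 26.7) = √494,876.4045 ≈ 703.475.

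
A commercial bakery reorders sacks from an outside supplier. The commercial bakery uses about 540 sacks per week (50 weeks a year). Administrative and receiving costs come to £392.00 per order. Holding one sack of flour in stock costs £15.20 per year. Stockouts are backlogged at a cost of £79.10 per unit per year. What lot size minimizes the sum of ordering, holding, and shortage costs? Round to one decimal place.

Annual demand D = 540 × 50 = 27,000.
With planned backorders, Q* = √(2DS/H) · √((H+B)/B).
√(2DS/H) = √(2 × 27,000 × 392 / 15.2) = 1180.098.
√((H+B)/B) = √((15.2+79.1)/79.1) = 1.0919.
Q* ≈ 1288.504.

Q* ≈ 1,288.5 sacks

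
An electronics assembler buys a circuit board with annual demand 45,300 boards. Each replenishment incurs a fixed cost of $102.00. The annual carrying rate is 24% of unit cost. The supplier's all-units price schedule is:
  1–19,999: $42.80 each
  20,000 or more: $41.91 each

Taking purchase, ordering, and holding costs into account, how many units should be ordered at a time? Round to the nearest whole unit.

Q* ≈ 948 boards

Holding cost per unit per year at price C is H = 0.24·C.
Evaluate total cost at each tier's feasible EOQ or, if the EOQ is below the tier, at the tier's minimum quantity.
EOQ at $42.80 = 948.5 (feasible in tier 1): TC = 45,300×$42.80 + (45,300/948.5)×102 + (948.5/2)×0.24×$42.80 = $1,948,582.98.
EOQ at $41.91 = 958.5 < 20000, so use break Q=20000: TC = 45,300×$41.91 + (45,300/20000.0)×102 + (20000.0/2)×0.24×$41.91 = $1,999,338.03.
Lowest total cost is $1,948,582.98 at Q = 948.5.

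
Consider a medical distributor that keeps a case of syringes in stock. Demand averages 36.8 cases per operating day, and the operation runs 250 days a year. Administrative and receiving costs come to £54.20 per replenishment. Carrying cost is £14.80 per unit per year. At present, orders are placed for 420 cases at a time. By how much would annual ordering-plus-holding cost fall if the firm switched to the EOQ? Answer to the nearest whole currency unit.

Annual demand D = 36.8 × 250 = 9,200.
EOQ = √(2DS/H) = √(2 × 9,200 × 54.2 / 14.8) ≈ 259.58.
Cost at Q* = (D/Q*)S + (Q*/2)H = √(2DSH) ≈ £3,841.84.
Cost at Q = 420: (9,200/420)×54.2 + (420/2)×14.8 = £1,187.24 + £3,108.00 = £4,295.24.
Excess = £4,295.24 − £3,841.84 = £453.40.

Extra cost ≈ £453 per year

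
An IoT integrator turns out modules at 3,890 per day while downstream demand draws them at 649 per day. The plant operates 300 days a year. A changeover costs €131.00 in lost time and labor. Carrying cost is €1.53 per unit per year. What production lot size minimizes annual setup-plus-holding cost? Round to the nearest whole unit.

Annual demand D = 649 × 300 = 194,700.
Production build-up factor (1 − d/p) = 1 − 649/3,890 = 0.8332.
Q* = √(2DS / (H(1 − d/p))) = √(2 × 194,700 × 131 / (1.53 × 0.8332)).
= √(51,011,400 / 1.2747) ≈ 6325.913.

Q* ≈ 6,326 modules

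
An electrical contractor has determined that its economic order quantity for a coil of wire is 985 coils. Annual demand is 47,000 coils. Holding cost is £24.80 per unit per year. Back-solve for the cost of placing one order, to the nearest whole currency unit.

S ≈ £256

The basic EOQ model gives Q* = √(2DS/H); rearrange for the unknown.
From Q* = √(2DS/H): S = Q*²H / (2D) = 985² × 24.8 / (2 × 47,000) = 255.9743.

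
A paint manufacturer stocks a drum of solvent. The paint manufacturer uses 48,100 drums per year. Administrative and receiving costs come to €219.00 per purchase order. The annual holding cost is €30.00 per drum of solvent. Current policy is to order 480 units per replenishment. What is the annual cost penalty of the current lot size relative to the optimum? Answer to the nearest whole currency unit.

Extra cost ≈ €4,005 per year

EOQ = √(2DS/H) = √(2 × 48,100 × 219 / 30) ≈ 838.01.
Cost at Q* = (D/Q*)S + (Q*/2)H = √(2DSH) ≈ €25,140.29.
Cost at Q = 480: (48,100/480)×219 + (480/2)×30 = €21,945.62 + €7,200.00 = €29,145.62.
Excess = €29,145.62 − €25,140.29 = €4,005.34.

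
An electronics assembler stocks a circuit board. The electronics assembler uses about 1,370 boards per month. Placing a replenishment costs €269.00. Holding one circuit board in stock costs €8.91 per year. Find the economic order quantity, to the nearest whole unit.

Q* ≈ 996 boards

Annual demand D = 1,370 × 12 = 16,440.
EOQ = √(2DS / H) = √(2 × 16,440 × 269 / 8.91).
= √(8,844,720 / 8.91) = √992,673.4007 ≈ 996.330.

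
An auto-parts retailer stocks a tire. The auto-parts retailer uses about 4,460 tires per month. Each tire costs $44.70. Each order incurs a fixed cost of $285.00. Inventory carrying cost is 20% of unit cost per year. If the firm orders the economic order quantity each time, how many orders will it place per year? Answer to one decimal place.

N ≈ 29.0 orders per year

Annual demand D = 4,460 × 12 = 53,520.
Holding cost H = 0.20 × $44.70 = $8.9400 per unit per year.
EOQ = √(2DS/H) = √(2 × 53,520 × 285 / 8.94) ≈ 1847.25.
Orders per year = D / Q* = 53,520 / 1847.25 ≈ 28.973.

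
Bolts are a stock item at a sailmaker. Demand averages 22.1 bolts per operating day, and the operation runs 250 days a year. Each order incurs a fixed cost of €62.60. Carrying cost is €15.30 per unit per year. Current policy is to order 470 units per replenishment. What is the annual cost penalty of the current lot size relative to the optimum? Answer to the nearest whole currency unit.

Annual demand D = 22.1 × 250 = 5,525.
EOQ = √(2DS/H) = √(2 × 5,525 × 62.6 / 15.3) ≈ 212.63.
Cost at Q* = (D/Q*)S + (Q*/2)H = √(2DSH) ≈ €3,253.22.
Cost at Q = 470: (5,525/470)×62.6 + (470/2)×15.3 = €735.88 + €3,595.50 = €4,331.38.
Excess = €4,331.38 − €3,253.22 = €1,078.16.

Extra cost ≈ €1,078 per year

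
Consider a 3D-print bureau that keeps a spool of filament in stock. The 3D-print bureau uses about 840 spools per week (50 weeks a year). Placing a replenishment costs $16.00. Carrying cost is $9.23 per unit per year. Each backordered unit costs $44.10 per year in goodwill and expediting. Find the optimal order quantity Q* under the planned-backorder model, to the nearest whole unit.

Q* ≈ 420 spools

Annual demand D = 840 × 50 = 42,000.
With planned backorders, Q* = √(2DS/H) · √((H+B)/B).
√(2DS/H) = √(2 × 42,000 × 16 / 9.23) = 381.592.
√((H+B)/B) = √((9.23+44.1)/44.1) = 1.0997.
Q* ≈ 419.629.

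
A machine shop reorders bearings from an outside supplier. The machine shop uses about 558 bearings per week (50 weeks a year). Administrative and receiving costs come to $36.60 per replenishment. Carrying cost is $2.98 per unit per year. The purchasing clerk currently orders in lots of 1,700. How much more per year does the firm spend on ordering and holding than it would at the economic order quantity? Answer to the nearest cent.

Extra cost ≈ $666.69 per year

Annual demand D = 558 × 50 = 27,900.
EOQ = √(2DS/H) = √(2 × 27,900 × 36.6 / 2.98) ≈ 827.85.
Cost at Q* = (D/Q*)S + (Q*/2)H = √(2DSH) ≈ $2,466.98.
Cost at Q = 1,700: (27,900/1,700)×36.6 + (1,700/2)×2.98 = $600.67 + $2,533.00 = $3,133.67.
Excess = $3,133.67 − $2,466.98 = $666.69.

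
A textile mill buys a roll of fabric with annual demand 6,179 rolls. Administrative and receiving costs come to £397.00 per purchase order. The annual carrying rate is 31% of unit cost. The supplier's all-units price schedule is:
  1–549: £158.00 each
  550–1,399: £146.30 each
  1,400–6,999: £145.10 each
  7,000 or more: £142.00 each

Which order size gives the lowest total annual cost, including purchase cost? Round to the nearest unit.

Holding cost per unit per year at price C is H = 0.31·C.
For each price level, check whether its EOQ is feasible; otherwise the best quantity at that price is the breakpoint.
EOQ at £158.00 = 316.5 (feasible in tier 1): TC = 6,179×£158.00 + (6,179/316.5)×397 + (316.5/2)×0.31×£158.00 = £991,783.68.
EOQ at £146.30 = 328.9 < 550, so use break Q=550: TC = 6,179×£146.30 + (6,179/550.0)×397 + (550.0/2)×0.31×£146.30 = £920,919.89.
EOQ at £145.10 = 330.3 < 1400, so use break Q=1400: TC = 6,179×£145.10 + (6,179/1400.0)×397 + (1400.0/2)×0.31×£145.10 = £929,811.79.
EOQ at £142.00 = 333.8 < 7000, so use break Q=7000: TC = 6,179×£142.00 + (6,179/7000.0)×397 + (7000.0/2)×0.31×£142.00 = £1,031,838.44.
Lowest total cost is £920,919.89 at Q = 550.0.

Q* ≈ 550 rolls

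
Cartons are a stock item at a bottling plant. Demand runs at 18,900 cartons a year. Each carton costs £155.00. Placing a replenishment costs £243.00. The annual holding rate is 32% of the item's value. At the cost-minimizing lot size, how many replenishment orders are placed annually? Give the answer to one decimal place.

Holding cost H = 0.32 × £155.00 = £49.6000 per unit per year.
The optimal lot size = √(2DS/H) = √(2 × 18,900 × 243 / 49.6) ≈ 430.34.
Orders per year = D / Q* = 18,900 / 430.34 ≈ 43.919.

N ≈ 43.9 orders per year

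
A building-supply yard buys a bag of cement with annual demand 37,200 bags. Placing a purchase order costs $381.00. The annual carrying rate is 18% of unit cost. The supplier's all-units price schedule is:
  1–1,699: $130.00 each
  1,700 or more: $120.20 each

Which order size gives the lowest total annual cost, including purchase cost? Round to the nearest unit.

Holding cost per unit per year at price C is H = 0.18·C.
Evaluate total cost at each tier's feasible EOQ or, if the EOQ is below the tier, at the tier's minimum quantity.
EOQ at $130.00 = 1100.6 (feasible in tier 1): TC = 37,200×$130.00 + (37,200/1100.6)×381 + (1100.6/2)×0.18×$130.00 = $4,861,754.72.
EOQ at $120.20 = 1144.6 < 1700, so use break Q=1700: TC = 37,200×$120.20 + (37,200/1700.0)×381 + (1700.0/2)×0.18×$120.20 = $4,498,167.78.
Lowest total cost is $4,498,167.78 at Q = 1700.0.

Q* ≈ 1,700 bags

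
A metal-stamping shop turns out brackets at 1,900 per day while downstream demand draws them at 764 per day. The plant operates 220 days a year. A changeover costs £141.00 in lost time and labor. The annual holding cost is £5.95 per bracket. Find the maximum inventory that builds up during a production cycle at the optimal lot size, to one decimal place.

Annual demand D = 764 × 220 = 168,080.
Production build-up factor (1 − d/p) = 1 − 764/1,900 = 0.5979.
Q* = √(2DS / (H(1 − d/p))) = √(2 × 168,080 × 141 / (5.95 × 0.5979)).
= √(47,398,560 / 3.5575) ≈ 3650.159.
Maximum inventory = Q*(1 − d/p) = 3650.159 × 0.5979 ≈ 2182.411.

I_max ≈ 2,182.4 brackets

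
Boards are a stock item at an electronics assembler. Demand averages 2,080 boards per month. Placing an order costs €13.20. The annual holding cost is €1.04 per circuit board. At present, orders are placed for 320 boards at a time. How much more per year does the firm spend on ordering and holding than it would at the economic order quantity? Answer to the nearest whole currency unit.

Annual demand D = 2,080 × 12 = 24,960.
EOQ = √(2DS/H) = √(2 × 24,960 × 13.2 / 1.04) ≈ 795.99.
Cost at Q* = (D/Q*)S + (Q*/2)H = √(2DSH) ≈ €827.83.
Cost at Q = 320: (24,960/320)×13.2 + (320/2)×1.04 = €1,029.60 + €166.40 = €1,196.00.
Excess = €1,196.00 − €827.83 = €368.17.

Extra cost ≈ €368 per year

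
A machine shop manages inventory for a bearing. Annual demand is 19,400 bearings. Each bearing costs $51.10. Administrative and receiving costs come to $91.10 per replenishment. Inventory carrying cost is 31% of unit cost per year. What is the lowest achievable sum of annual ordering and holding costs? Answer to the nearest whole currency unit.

Holding cost H = 0.31 × $51.10 = $15.8410 per unit per year.
EOQ = √(2DS/H) = √(2 × 19,400 × 91.1 / 15.841) ≈ 472.37.
At Q*, ordering cost (D/Q*)S equals holding cost (Q*/2)H, each = √(DSH/2).
Minimum total = √(2DSH) = √(2 × 19,400 × 91.1 × 15.841) ≈ 7482.838.

TC* ≈ $7,483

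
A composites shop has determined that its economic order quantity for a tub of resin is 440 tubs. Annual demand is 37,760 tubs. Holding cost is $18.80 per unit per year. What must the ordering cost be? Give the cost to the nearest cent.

S ≈ $48.19

Squaring Q* = √(2DS/H) gives Q*² = 2DS/H.
From Q* = √(2DS/H): S = Q*²H / (2D) = 440² × 18.8 / (2 × 37,760) = 48.1949.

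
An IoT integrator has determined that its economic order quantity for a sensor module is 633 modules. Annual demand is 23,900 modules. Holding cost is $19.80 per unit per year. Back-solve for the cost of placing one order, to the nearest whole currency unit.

S ≈ $166

The basic EOQ model gives Q* = √(2DS/H); rearrange for the unknown.
From Q* = √(2DS/H): S = Q*²H / (2D) = 633² × 19.8 / (2 × 23,900) = 165.9758.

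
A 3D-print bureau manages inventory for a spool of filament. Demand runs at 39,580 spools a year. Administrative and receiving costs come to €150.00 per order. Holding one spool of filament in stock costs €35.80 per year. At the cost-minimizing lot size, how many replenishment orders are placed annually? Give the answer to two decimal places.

N ≈ 68.73 orders per year

EOQ = √(2DS/H) = √(2 × 39,580 × 150 / 35.8) ≈ 575.91.
Orders per year = D / Q* = 39,580 / 575.91 ≈ 68.726.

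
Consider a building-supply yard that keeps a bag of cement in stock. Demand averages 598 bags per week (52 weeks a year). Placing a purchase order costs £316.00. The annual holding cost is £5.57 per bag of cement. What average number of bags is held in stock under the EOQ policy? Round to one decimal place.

Annual demand D = 598 × 52 = 31,096.
EOQ = √(2DS/H) = √(2 × 31,096 × 316 / 5.57) ≈ 1878.38.
Average inventory = Q*/2 ≈ 1878.38 / 2 = 939.189.

Average inventory ≈ 939.2 bags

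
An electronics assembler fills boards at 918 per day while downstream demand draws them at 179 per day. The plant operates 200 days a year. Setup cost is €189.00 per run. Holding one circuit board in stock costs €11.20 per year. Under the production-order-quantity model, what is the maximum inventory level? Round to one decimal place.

Annual demand D = 179 × 200 = 35,800.
Production build-up factor (1 − d/p) = 1 − 179/918 = 0.8050.
Q* = √(2DS / (H(1 − d/p))) = √(2 × 35,800 × 189 / (11.2 × 0.8050)).
= √(13,532,400 / 9.0161) ≈ 1225.117.
Maximum inventory = Q*(1 − d/p) = 1225.117 × 0.8050 ≈ 986.232.

I_max ≈ 986.2 boards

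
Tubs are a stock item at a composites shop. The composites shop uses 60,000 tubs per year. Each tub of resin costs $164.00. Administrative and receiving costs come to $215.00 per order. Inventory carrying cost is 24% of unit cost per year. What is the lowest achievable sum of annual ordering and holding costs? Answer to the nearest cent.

TC* ≈ $31,866.72

Holding cost H = 0.24 × $164.00 = $39.3600 per unit per year.
The optimal lot size = √(2DS/H) = √(2 × 60,000 × 215 / 39.36) ≈ 809.62.
At Q*, ordering cost (D/Q*)S equals holding cost (Q*/2)H, each = √(DSH/2).
Minimum total = √(2DSH) = √(2 × 60,000 × 215 × 39.36) ≈ 31866.722.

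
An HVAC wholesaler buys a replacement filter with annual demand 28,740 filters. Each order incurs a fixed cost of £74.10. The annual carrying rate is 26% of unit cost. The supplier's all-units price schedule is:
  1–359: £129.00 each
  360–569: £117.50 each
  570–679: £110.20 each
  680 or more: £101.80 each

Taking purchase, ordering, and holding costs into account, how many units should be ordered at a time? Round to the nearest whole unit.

Q* ≈ 680 filters

Holding cost per unit per year at price C is H = 0.26·C.
Evaluate total cost at each tier's feasible EOQ or, if the EOQ is below the tier, at the tier's minimum quantity.
EOQ at £129.00 = 356.4 (feasible in tier 1): TC = 28,740×£129.00 + (28,740/356.4)×74.1 + (356.4/2)×0.26×£129.00 = £3,719,412.23.
EOQ at £117.50 = 373.4 (feasible in tier 2): TC = 28,740×£117.50 + (28,740/373.4)×74.1 + (373.4/2)×0.26×£117.50 = £3,388,357.04.
EOQ at £110.20 = 385.6 < 570, so use break Q=570: TC = 28,740×£110.20 + (28,740/570.0)×74.1 + (570.0/2)×0.26×£110.20 = £3,179,050.02.
EOQ at £101.80 = 401.2 < 680, so use break Q=680: TC = 28,740×£101.80 + (28,740/680.0)×74.1 + (680.0/2)×0.26×£101.80 = £2,937,862.93.
Lowest total cost is £2,937,862.93 at Q = 680.0.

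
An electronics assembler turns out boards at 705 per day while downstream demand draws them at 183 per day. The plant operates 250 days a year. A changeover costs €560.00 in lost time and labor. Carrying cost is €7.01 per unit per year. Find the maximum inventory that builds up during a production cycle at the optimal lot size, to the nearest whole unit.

I_max ≈ 2,326 boards

Annual demand D = 183 × 250 = 45,750.
Production build-up factor (1 − d/p) = 1 − 183/705 = 0.7404.
Q* = √(2DS / (H(1 − d/p))) = √(2 × 45,750 × 560 / (7.01 × 0.7404)).
= √(51,240,000 / 5.1904) ≈ 3141.990.
Maximum inventory = Q*(1 − d/p) = 3141.990 × 0.7404 ≈ 2326.410.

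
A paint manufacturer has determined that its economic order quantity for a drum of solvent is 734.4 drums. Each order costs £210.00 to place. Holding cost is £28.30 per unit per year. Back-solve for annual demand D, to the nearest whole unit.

D ≈ 36,341 drums per year

The basic EOQ model gives Q* = √(2DS/H); rearrange for the unknown.
From Q* = √(2DS/H): D = Q*²H / (2S) = 734.4² × 28.3 / (2 × 210) = 36341.469.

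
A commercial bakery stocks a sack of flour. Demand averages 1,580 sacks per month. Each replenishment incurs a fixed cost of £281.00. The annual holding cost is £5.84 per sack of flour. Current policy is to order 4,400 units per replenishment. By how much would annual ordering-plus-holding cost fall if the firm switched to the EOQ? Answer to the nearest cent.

Annual demand D = 1,580 × 12 = 18,960.
EOQ = √(2DS/H) = √(2 × 18,960 × 281 / 5.84) ≈ 1350.77.
Cost at Q* = (D/Q*)S + (Q*/2)H = √(2DSH) ≈ £7,888.49.
Cost at Q = 4,400: (18,960/4,400)×281 + (4,400/2)×5.84 = £1,210.85 + £12,848.00 = £14,058.85.
Excess = £14,058.85 − £7,888.49 = £6,170.37.

Extra cost ≈ £6,170.37 per year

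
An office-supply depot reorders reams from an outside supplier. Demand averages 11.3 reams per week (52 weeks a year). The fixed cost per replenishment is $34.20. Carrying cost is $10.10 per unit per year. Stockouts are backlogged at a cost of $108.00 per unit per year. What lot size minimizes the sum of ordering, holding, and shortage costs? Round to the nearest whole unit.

Annual demand D = 11.3 × 52 = 587.6.
With planned backorders, Q* = √(2DS/H) · √((H+B)/B).
√(2DS/H) = √(2 × 587.6 × 34.2 / 10.1) = 63.082.
√((H+B)/B) = √((10.1+108)/108) = 1.0457.
Q* ≈ 65.966.

Q* ≈ 66 reams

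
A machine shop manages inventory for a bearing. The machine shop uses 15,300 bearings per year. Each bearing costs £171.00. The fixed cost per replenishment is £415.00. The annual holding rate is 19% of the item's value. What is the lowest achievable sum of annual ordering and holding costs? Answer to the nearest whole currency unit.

TC* ≈ £20,312

Holding cost H = 0.19 × £171.00 = £32.4900 per unit per year.
Q* = √(2DS/H) = √(2 × 15,300 × 415 / 32.49) ≈ 625.19.
At the optimum the two cost components are equal, so total cost = 2·(Q*/2)H = Q*·H.
Minimum total = √(2DSH) = √(2 × 15,300 × 415 × 32.49) ≈ 20312.324.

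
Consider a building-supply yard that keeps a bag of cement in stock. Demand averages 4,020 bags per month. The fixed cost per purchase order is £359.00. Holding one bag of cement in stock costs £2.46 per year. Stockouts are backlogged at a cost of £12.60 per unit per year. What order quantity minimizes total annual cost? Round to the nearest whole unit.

Annual demand D = 4,020 × 12 = 48,240.
With planned backorders, Q* = √(2DS/H) · √((H+B)/B).
√(2DS/H) = √(2 × 48,240 × 359 / 2.46) = 3752.307.
√((H+B)/B) = √((2.46+12.6)/12.6) = 1.0933.
Q* ≈ 4102.282.

Q* ≈ 4,102 bags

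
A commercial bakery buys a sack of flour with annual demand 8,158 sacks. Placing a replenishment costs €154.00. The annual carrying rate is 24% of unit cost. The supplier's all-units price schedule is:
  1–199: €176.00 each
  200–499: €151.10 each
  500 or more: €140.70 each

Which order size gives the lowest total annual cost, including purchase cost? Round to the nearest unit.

Q* ≈ 500 sacks

Holding cost per unit per year at price C is H = 0.24·C.
For each price level, check whether its EOQ is feasible; otherwise the best quantity at that price is the breakpoint.
Tier 1 (€176.00): EOQ = 243.9 exceeds tier's upper bound 199, so this tier is dominated.
EOQ at €151.10 = 263.2 (feasible in tier 2): TC = 8,158×€151.10 + (8,158/263.2)×154 + (263.2/2)×0.24×€151.10 = €1,242,219.44.
EOQ at €140.70 = 272.8 < 500, so use break Q=500: TC = 8,158×€140.70 + (8,158/500.0)×154 + (500.0/2)×0.24×€140.70 = €1,158,785.26.
Lowest total cost is €1,158,785.26 at Q = 500.0.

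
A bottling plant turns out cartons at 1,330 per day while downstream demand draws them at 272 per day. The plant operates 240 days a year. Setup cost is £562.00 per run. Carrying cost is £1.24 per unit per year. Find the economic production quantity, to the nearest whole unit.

Annual demand D = 272 × 240 = 65,280.
Production build-up factor (1 − d/p) = 1 − 272/1,330 = 0.7955.
Q* = √(2DS / (H(1 − d/p))) = √(2 × 65,280 × 562 / (1.24 × 0.7955)).
= √(73,374,720 / 0.9864) ≈ 8624.727.

Q* ≈ 8,625 cartons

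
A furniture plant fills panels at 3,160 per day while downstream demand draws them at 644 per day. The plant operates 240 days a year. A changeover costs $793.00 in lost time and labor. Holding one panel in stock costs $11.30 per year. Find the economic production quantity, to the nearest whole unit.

Annual demand D = 644 × 240 = 154,560.
Production build-up factor (1 − d/p) = 1 − 644/3,160 = 0.7962.
Q* = √(2DS / (H(1 − d/p))) = √(2 × 154,560 × 793 / (11.3 × 0.7962)).
= √(245,132,160 / 8.9971) ≈ 5219.743.

Q* ≈ 5,220 panels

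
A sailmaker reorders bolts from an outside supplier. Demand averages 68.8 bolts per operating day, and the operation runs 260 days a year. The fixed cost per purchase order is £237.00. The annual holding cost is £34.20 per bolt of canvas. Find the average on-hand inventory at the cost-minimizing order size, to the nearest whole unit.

Average inventory ≈ 249 bolts

Annual demand D = 68.8 × 260 = 17,888.
The optimal lot size = √(2DS/H) = √(2 × 17,888 × 237 / 34.2) ≈ 497.92.
Average inventory = Q*/2 ≈ 497.92 / 2 = 248.959.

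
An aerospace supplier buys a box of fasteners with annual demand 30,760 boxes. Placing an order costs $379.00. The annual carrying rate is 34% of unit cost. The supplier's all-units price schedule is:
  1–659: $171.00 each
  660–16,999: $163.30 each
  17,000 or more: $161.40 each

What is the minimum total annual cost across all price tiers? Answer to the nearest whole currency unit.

TC* ≈ $5,059,094

Holding cost per unit per year at price C is H = 0.34·C.
Candidates are each tier's EOQ (if it falls in that tier) and each price-break quantity.
EOQ at $171.00 = 633.3 (feasible in tier 1): TC = 30,760×$171.00 + (30,760/633.3)×379 + (633.3/2)×0.34×$171.00 = $5,296,778.43.
EOQ at $163.30 = 648.0 < 660, so use break Q=660: TC = 30,760×$163.30 + (30,760/660.0)×379 + (660.0/2)×0.34×$163.30 = $5,059,093.96.
EOQ at $161.40 = 651.8 < 17000, so use break Q=17000: TC = 30,760×$161.40 + (30,760/17000.0)×379 + (17000.0/2)×0.34×$161.40 = $5,431,795.77.
Lowest total cost among the candidates is at Q = 660.0.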